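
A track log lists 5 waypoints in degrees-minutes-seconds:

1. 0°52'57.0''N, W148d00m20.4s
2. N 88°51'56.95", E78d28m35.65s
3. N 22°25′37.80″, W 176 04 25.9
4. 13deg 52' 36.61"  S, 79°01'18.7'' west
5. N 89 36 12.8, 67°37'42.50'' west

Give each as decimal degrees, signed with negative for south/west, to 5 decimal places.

1. 0.88250, -148.00567
2. 88.86582, 78.47657
3. 22.42717, -176.07386
4. -13.87684, -79.02186
5. 89.60356, -67.62847

Point 1:
  Latitude: 0 + 52/60 + 57/3600 = 0.882500
  N ⇒ keep positive
  Lon: 148 + 0/60 + 20.4/3600 = 148.005667
  W → negative
Point 2:
  Latitude: 88 + 51/60 + 56.95/3600 = 88.865819
  N ⇒ keep positive
  λ: 28′ + 35.65″ = 28.59417′; 78 + 28.59417/60 = 78.476569
  E ⇒ keep positive
Point 3:
  Latitude: 22 + 25/60 + 37.8/3600 = 22.427167
  N → positive
  Lon: 176 + 4/60 + 25.9/3600 = 176.073861
  hemisphere W, so the sign is −
Point 4:
  φ: 13° + 52/60 + 36.61/3600 = 13 + 0.866667 + 0.010169 = 13.876836
  hemisphere S, so the sign is −
  Longitude: 79° + 1/60 + 18.7/3600 = 79 + 0.016667 + 0.005194 = 79.021861
  W → negative
Point 5:
  φ: 36′ + 12.8″ = 36.21333′; 89 + 36.21333/60 = 89.603556
  N → positive
  Longitude: 67° + 37/60 + 42.5/3600 = 67 + 0.616667 + 0.011806 = 67.628472
  hemisphere W, so the sign is −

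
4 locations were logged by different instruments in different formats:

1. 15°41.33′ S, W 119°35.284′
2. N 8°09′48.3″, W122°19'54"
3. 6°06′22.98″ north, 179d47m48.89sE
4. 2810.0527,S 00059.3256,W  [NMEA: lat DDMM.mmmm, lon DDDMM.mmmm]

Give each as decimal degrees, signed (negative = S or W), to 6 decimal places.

1. -15.688833, -119.588067
2. 8.163417, -122.331667
3. 6.106383, 179.796914
4. -28.167545, -0.988760

Point 1:
  Latitude: 41.33′ = 0.688833°; total 15.6888333
  S ⇒ negate
  Lon: 119 + 35.284/60 = 119.5880667
  hemisphere W, so the sign is −
Point 2:
  Lat: 8° + 9/60 + 48.3/3600 = 8 + 0.150000 + 0.013417 = 8.1634167
  N → positive
  Lon: 122 + 19/60 + 54/3600 = 122.3316667
  W ⇒ negate
Point 3:
  Lat: 6° + 6/60 + 22.98/3600 = 6 + 0.100000 + 0.006383 = 6.1063833
  N → positive
  Lon: 47′ + 48.89″ = 47.81483′; 179 + 47.81483/60 = 179.7969139
  E → positive
Point 4:
  Lat: degrees = first 2 digits = 28, minutes = 10.0527; 28 + 10.0527/60 = 28.1675450
  S ⇒ negate
  λ: degrees = first 3 digits = 0, minutes = 59.3256; 0 + 59.3256/60 = 0.9887600
  W ⇒ negate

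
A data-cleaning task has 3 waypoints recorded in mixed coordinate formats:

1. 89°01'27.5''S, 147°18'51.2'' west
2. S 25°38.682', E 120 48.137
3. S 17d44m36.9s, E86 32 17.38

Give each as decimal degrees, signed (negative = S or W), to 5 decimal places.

1. -89.02431, -147.31422
2. -25.64470, 120.80228
3. -17.74358, 86.53816

Point 1:
  φ: 1′ + 27.5″ = 1.45833′; 89 + 1.45833/60 = 89.024306
  S → negative
  Longitude: 147 + 18/60 + 51.2/3600 = 147.314222
  W → negative
Point 2:
  Latitude: 38.682′ = 0.644700°; total 25.644700
  hemisphere S, so the sign is −
  Longitude: 48.137′ = 0.802283°; total 120.802283
  E ⇒ keep positive
Point 3:
  φ: 17° + 44/60 + 36.9/3600 = 17 + 0.733333 + 0.010250 = 17.743583
  hemisphere S, so the sign is −
  λ: 86 + 32/60 + 17.38/3600 = 86.538161
  E → positive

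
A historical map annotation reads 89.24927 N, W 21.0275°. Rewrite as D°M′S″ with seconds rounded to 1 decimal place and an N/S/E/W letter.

Latitude: 0.249270° → 14.95620′; 0.95620 × 60 = 57.372″
Lon: whole degrees 21; 1.65000′ → 1′ and 39.000″

89°14′57.4″ N, 21°01′39.0″ W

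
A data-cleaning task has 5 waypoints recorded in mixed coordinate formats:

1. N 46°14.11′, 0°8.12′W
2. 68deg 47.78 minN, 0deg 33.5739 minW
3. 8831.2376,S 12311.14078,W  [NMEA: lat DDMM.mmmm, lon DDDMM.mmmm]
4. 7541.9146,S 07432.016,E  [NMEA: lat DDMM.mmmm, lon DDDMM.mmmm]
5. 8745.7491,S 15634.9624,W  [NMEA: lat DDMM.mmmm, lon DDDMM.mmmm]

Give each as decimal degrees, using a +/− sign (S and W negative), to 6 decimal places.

Point 1:
  Latitude: 46 + 14.11/60 = 46.2351667
  N ⇒ keep positive
  Lon: 8.12′ = 0.135333°; total 0.1353333
  hemisphere W, so the sign is −
Point 2:
  Lat: 68 + 47.78/60 = 68.7963333
  N ⇒ keep positive
  λ: 0 + 33.5739/60 = 0.5595650
  W → negative
Point 3:
  Lat: degrees = first 2 digits = 88, minutes = 31.2376; 88 + 31.2376/60 = 88.5206267
  S ⇒ negate
  Lon: split at 3 digits → 123° and 11.14078′; 123 + 11.14078/60 = 123.1856797
  W ⇒ negate
Point 4:
  Latitude: degrees = first 2 digits = 75, minutes = 41.9146; 75 + 41.9146/60 = 75.6985767
  hemisphere S, so the sign is −
  λ: degrees = first 3 digits = 74, minutes = 32.016; 74 + 32.016/60 = 74.5336000
  E → positive
Point 5:
  Lat: split at 2 digits → 87° and 45.7491′; 87 + 45.7491/60 = 87.7624850
  S → negative
  Lon: split at 3 digits → 156° and 34.9624′; 156 + 34.9624/60 = 156.5827067
  W ⇒ negate

1. 46.235167, -0.135333
2. 68.796333, -0.559565
3. -88.520627, -123.185680
4. -75.698577, 74.533600
5. -87.762485, -156.582707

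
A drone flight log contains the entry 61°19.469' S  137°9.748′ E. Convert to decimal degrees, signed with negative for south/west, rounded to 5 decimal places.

-61.32448, 137.16247

Lat: 61 + 19.469/60 = 61.324483
S → negative
λ: 9.748′ = 0.162467°; total 137.162467
E ⇒ keep positive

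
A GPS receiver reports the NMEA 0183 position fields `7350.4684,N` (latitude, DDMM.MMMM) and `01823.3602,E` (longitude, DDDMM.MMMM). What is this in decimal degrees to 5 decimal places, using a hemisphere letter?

φ: degrees = first 2 digits = 73, minutes = 50.4684; 73 + 50.4684/60 = 73.841140
Lon: degrees = first 3 digits = 18, minutes = 23.3602; 18 + 23.3602/60 = 18.389337

73.84114° N, 18.38934° E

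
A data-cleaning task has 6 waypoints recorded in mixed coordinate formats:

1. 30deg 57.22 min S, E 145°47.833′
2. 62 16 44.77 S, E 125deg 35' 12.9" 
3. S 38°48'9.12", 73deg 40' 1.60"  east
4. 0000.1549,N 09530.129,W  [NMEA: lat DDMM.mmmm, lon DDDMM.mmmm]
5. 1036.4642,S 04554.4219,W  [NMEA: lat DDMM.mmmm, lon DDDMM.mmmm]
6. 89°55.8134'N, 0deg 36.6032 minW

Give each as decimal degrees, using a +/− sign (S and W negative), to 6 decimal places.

Point 1:
  Latitude: 30 + 57.22/60 = 30.9536667
  S ⇒ negate
  λ: 47.833′ = 0.797217°; total 145.7972167
  E ⇒ keep positive
Point 2:
  Latitude: 62 + 16/60 + 44.77/3600 = 62.2791028
  hemisphere S, so the sign is −
  λ: 125 + 35/60 + 12.9/3600 = 125.5869167
  E → positive
Point 3:
  Lat: 38 + 48/60 + 9.12/3600 = 38.8025333
  S ⇒ negate
  λ: 40′ + 1.6″ = 40.02667′; 73 + 40.02667/60 = 73.6671111
  E → positive
Point 4:
  φ: degrees = first 2 digits = 0, minutes = 0.1549; 0 + 0.1549/60 = 0.0025817
  N ⇒ keep positive
  λ: degrees = first 3 digits = 95, minutes = 30.129; 95 + 30.129/60 = 95.5021500
  hemisphere W, so the sign is −
Point 5:
  Latitude: degrees = first 2 digits = 10, minutes = 36.4642; 10 + 36.4642/60 = 10.6077367
  S → negative
  λ: split at 3 digits → 045° and 54.4219′; 45 + 54.4219/60 = 45.9070317
  W → negative
Point 6:
  φ: 89 + 55.8134/60 = 89.9302233
  N → positive
  λ: 36.6032′ = 0.610053°; total 0.6100533
  W ⇒ negate

1. -30.953667, 145.797217
2. -62.279103, 125.586917
3. -38.802533, 73.667111
4. 0.002582, -95.502150
5. -10.607737, -45.907032
6. 89.930223, -0.610053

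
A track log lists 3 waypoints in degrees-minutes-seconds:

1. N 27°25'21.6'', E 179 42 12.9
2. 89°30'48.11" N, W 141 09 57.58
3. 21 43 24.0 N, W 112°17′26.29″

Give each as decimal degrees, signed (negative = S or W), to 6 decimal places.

Point 1:
  φ: 25′ + 21.6″ = 25.36000′; 27 + 25.36000/60 = 27.4226667
  N → positive
  Longitude: 42′ + 12.9″ = 42.21500′; 179 + 42.21500/60 = 179.7035833
  E ⇒ keep positive
Point 2:
  Lat: 89° + 30/60 + 48.11/3600 = 89 + 0.500000 + 0.013364 = 89.5133639
  N → positive
  Longitude: 141° + 9/60 + 57.58/3600 = 141 + 0.150000 + 0.015994 = 141.1659944
  hemisphere W, so the sign is −
Point 3:
  Lat: 21° + 43/60 + 24/3600 = 21 + 0.716667 + 0.006667 = 21.7233333
  N ⇒ keep positive
  λ: 112° + 17/60 + 26.29/3600 = 112 + 0.283333 + 0.007303 = 112.2906361
  W ⇒ negate

1. 27.422667, 179.703583
2. 89.513364, -141.165994
3. 21.723333, -112.290636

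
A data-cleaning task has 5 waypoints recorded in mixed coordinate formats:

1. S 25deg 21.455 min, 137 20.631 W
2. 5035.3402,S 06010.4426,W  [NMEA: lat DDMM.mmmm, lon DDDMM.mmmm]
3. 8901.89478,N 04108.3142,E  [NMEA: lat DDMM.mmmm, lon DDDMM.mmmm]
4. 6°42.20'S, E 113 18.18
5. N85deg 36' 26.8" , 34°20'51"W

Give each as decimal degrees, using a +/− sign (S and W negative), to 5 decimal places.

1. -25.35758, -137.34385
2. -50.58900, -60.17404
3. 89.03158, 41.13857
4. -6.70333, 113.30300
5. 85.60744, -34.34750

Point 1:
  Latitude: 25 + 21.455/60 = 25.357583
  hemisphere S, so the sign is −
  Lon: 137 + 20.631/60 = 137.343850
  W ⇒ negate
Point 2:
  Lat: degrees = first 2 digits = 50, minutes = 35.3402; 50 + 35.3402/60 = 50.589003
  S ⇒ negate
  λ: split at 3 digits → 060° and 10.4426′; 60 + 10.4426/60 = 60.174043
  W → negative
Point 3:
  φ: split at 2 digits → 89° and 1.89478′; 89 + 1.89478/60 = 89.031580
  N → positive
  Lon: split at 3 digits → 041° and 8.3142′; 41 + 8.3142/60 = 41.138570
  E ⇒ keep positive
Point 4:
  Latitude: 6 + 42.2/60 = 6.703333
  S → negative
  Lon: 113 + 18.18/60 = 113.303000
  E → positive
Point 5:
  Lat: 36′ + 26.8″ = 36.44667′; 85 + 36.44667/60 = 85.607444
  N → positive
  Longitude: 20′ + 51″ = 20.85000′; 34 + 20.85000/60 = 34.347500
  W → negative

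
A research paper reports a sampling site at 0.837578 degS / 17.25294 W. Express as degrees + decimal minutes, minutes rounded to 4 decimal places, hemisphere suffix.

Lat: minutes = (0.837578 − 0) × 60 = 50.254680
λ: 17° + 0.252940 × 60 = 17° 15.176400′

0° 50.2547′ S, 17° 15.1764′ W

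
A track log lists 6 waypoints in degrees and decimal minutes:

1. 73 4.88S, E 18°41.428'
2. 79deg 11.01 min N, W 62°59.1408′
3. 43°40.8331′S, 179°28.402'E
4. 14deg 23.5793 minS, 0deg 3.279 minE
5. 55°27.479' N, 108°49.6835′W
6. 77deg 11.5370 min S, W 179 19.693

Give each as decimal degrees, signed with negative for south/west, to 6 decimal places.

Point 1:
  Latitude: 4.88′ = 0.081333°; total 73.0813333
  S → negative
  Lon: 41.428′ = 0.690467°; total 18.6904667
  E → positive
Point 2:
  Latitude: 79 + 11.01/60 = 79.1835000
  N → positive
  Lon: 59.1408′ = 0.985680°; total 62.9856800
  W ⇒ negate
Point 3:
  φ: 43 + 40.8331/60 = 43.6805517
  S → negative
  λ: 179 + 28.402/60 = 179.4733667
  E ⇒ keep positive
Point 4:
  Lat: 23.5793′ = 0.392988°; total 14.3929883
  hemisphere S, so the sign is −
  Longitude: 3.279′ = 0.054650°; total 0.0546500
  E ⇒ keep positive
Point 5:
  Lat: 55 + 27.479/60 = 55.4579833
  N → positive
  λ: 49.6835′ = 0.828058°; total 108.8280583
  hemisphere W, so the sign is −
Point 6:
  φ: 77 + 11.537/60 = 77.1922833
  S ⇒ negate
  λ: 179 + 19.693/60 = 179.3282167
  W → negative

1. -73.081333, 18.690467
2. 79.183500, -62.985680
3. -43.680552, 179.473367
4. -14.392988, 0.054650
5. 55.457983, -108.828058
6. -77.192283, -179.328217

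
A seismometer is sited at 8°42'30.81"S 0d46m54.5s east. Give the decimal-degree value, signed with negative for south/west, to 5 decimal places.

φ: 8° + 42/60 + 30.81/3600 = 8 + 0.700000 + 0.008558 = 8.708558
S ⇒ negate
Longitude: 0 + 46/60 + 54.5/3600 = 0.781806
E ⇒ keep positive

-8.70856, 0.78181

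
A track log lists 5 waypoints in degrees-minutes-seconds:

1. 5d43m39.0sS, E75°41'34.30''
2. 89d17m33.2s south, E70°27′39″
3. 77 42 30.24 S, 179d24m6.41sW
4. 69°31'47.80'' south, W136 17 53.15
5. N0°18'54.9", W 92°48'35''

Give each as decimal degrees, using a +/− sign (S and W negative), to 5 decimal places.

1. -5.72750, 75.69286
2. -89.29256, 70.46083
3. -77.70840, -179.40178
4. -69.52994, -136.29810
5. 0.31525, -92.80972

Point 1:
  Latitude: 43′ + 39″ = 43.65000′; 5 + 43.65000/60 = 5.727500
  S → negative
  Longitude: 75° + 41/60 + 34.3/3600 = 75 + 0.683333 + 0.009528 = 75.692861
  E → positive
Point 2:
  φ: 89° + 17/60 + 33.2/3600 = 89 + 0.283333 + 0.009222 = 89.292556
  hemisphere S, so the sign is −
  Lon: 70° + 27/60 + 39/3600 = 70 + 0.450000 + 0.010833 = 70.460833
  E ⇒ keep positive
Point 3:
  Lat: 77° + 42/60 + 30.24/3600 = 77 + 0.700000 + 0.008400 = 77.708400
  hemisphere S, so the sign is −
  Longitude: 24′ + 6.41″ = 24.10683′; 179 + 24.10683/60 = 179.401781
  W ⇒ negate
Point 4:
  Lat: 69 + 31/60 + 47.8/3600 = 69.529944
  S → negative
  λ: 17′ + 53.15″ = 17.88583′; 136 + 17.88583/60 = 136.298097
  W ⇒ negate
Point 5:
  φ: 0 + 18/60 + 54.9/3600 = 0.315250
  N → positive
  Longitude: 92 + 48/60 + 35/3600 = 92.809722
  W ⇒ negate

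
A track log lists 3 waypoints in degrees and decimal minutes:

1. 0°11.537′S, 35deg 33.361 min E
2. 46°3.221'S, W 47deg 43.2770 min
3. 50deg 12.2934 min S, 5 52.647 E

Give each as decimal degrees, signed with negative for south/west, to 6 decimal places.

Point 1:
  Latitude: 0 + 11.537/60 = 0.1922833
  hemisphere S, so the sign is −
  λ: 35 + 33.361/60 = 35.5560167
  E → positive
Point 2:
  Lat: 3.221′ = 0.053683°; total 46.0536833
  S → negative
  Lon: 47 + 43.277/60 = 47.7212833
  W → negative
Point 3:
  Latitude: 50 + 12.2934/60 = 50.2048900
  S ⇒ negate
  λ: 5 + 52.647/60 = 5.8774500
  E → positive

1. -0.192283, 35.556017
2. -46.053683, -47.721283
3. -50.204890, 5.877450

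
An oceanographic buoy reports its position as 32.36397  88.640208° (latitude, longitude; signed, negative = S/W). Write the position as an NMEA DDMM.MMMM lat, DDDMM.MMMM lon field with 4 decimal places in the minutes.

Lat: 32° + 0.363970 × 60 = 32° 21.838200′
Lon: 88° + 0.640208 × 60 = 88° 38.412480′

3221.8382,N / 08838.4125,E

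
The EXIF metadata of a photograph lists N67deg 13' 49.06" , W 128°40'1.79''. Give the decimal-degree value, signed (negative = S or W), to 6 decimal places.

Lat: 67 + 13/60 + 49.06/3600 = 67.2302944
N → positive
λ: 128 + 40/60 + 1.79/3600 = 128.6671639
W ⇒ negate

67.230294, -128.667164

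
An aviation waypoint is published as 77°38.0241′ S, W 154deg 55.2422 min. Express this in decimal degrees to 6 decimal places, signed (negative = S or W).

Lat: 77 + 38.0241/60 = 77.6337350
S ⇒ negate
Longitude: 154 + 55.2422/60 = 154.9207033
W ⇒ negate

-77.633735, -154.920703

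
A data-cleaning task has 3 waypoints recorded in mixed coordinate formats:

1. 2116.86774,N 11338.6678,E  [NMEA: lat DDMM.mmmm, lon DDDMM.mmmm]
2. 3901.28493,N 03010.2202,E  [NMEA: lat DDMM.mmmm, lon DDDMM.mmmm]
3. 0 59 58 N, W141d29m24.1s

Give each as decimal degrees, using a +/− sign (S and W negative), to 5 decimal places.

Point 1:
  Lat: split at 2 digits → 21° and 16.86774′; 21 + 16.86774/60 = 21.281129
  N ⇒ keep positive
  Longitude: degrees = first 3 digits = 113, minutes = 38.6678; 113 + 38.6678/60 = 113.644463
  E ⇒ keep positive
Point 2:
  Lat: split at 2 digits → 39° and 1.28493′; 39 + 1.28493/60 = 39.021416
  N ⇒ keep positive
  Longitude: split at 3 digits → 030° and 10.2202′; 30 + 10.2202/60 = 30.170337
  E → positive
Point 3:
  Lat: 0° + 59/60 + 58/3600 = 0 + 0.983333 + 0.016111 = 0.999444
  N ⇒ keep positive
  Longitude: 141 + 29/60 + 24.1/3600 = 141.490028
  W → negative

1. 21.28113, 113.64446
2. 39.02142, 30.17034
3. 0.99944, -141.49003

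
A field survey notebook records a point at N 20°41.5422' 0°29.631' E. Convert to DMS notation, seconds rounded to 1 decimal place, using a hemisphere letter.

20°41′32.5″ N, 0°29′37.9″ E

Lat: fractional minutes 0.54220 × 60 = 32.532″
Longitude: 29.63100′ → 29′ and 0.63100 × 60 = 37.860″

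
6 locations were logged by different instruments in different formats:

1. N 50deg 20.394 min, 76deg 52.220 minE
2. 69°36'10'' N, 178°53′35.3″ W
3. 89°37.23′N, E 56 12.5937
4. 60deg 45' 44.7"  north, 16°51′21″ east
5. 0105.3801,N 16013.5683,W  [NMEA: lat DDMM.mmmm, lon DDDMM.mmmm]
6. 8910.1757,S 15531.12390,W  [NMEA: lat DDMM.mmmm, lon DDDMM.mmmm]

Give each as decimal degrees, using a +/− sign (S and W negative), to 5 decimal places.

1. 50.33990, 76.87033
2. 69.60278, -178.89314
3. 89.62050, 56.20990
4. 60.76242, 16.85583
5. 1.08967, -160.22614
6. -89.16960, -155.51873

Point 1:
  φ: 50 + 20.394/60 = 50.339900
  N ⇒ keep positive
  Lon: 52.22′ = 0.870333°; total 76.870333
  E ⇒ keep positive
Point 2:
  Lat: 69 + 36/60 + 10/3600 = 69.602778
  N ⇒ keep positive
  Longitude: 178 + 53/60 + 35.3/3600 = 178.893139
  W → negative
Point 3:
  Lat: 37.23′ = 0.620500°; total 89.620500
  N → positive
  Longitude: 56 + 12.5937/60 = 56.209895
  E ⇒ keep positive
Point 4:
  Lat: 45′ + 44.7″ = 45.74500′; 60 + 45.74500/60 = 60.762417
  N → positive
  λ: 51′ + 21″ = 51.35000′; 16 + 51.35000/60 = 16.855833
  E → positive
Point 5:
  φ: split at 2 digits → 01° and 5.3801′; 1 + 5.3801/60 = 1.089668
  N → positive
  Longitude: split at 3 digits → 160° and 13.5683′; 160 + 13.5683/60 = 160.226138
  hemisphere W, so the sign is −
Point 6:
  Lat: split at 2 digits → 89° and 10.1757′; 89 + 10.1757/60 = 89.169595
  S → negative
  Longitude: split at 3 digits → 155° and 31.1239′; 155 + 31.1239/60 = 155.518732
  hemisphere W, so the sign is −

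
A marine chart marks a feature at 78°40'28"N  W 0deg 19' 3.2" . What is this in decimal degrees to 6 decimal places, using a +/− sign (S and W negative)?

78.674444, -0.317556

φ: 78° + 40/60 + 28/3600 = 78 + 0.666667 + 0.007778 = 78.6744444
N ⇒ keep positive
λ: 19′ + 3.2″ = 19.05333′; 0 + 19.05333/60 = 0.3175556
W ⇒ negate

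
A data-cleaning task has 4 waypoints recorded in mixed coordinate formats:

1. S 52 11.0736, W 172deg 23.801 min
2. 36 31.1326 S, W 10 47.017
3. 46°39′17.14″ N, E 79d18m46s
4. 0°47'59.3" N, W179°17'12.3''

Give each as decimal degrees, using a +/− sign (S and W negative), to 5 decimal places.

Point 1:
  φ: 11.0736′ = 0.184560°; total 52.184560
  hemisphere S, so the sign is −
  Longitude: 23.801′ = 0.396683°; total 172.396683
  W ⇒ negate
Point 2:
  Latitude: 31.1326′ = 0.518877°; total 36.518877
  hemisphere S, so the sign is −
  λ: 47.017′ = 0.783617°; total 10.783617
  hemisphere W, so the sign is −
Point 3:
  φ: 46 + 39/60 + 17.14/3600 = 46.654761
  N → positive
  λ: 79° + 18/60 + 46/3600 = 79 + 0.300000 + 0.012778 = 79.312778
  E ⇒ keep positive
Point 4:
  φ: 47′ + 59.3″ = 47.98833′; 0 + 47.98833/60 = 0.799806
  N ⇒ keep positive
  Longitude: 179 + 17/60 + 12.3/3600 = 179.286750
  W ⇒ negate

1. -52.18456, -172.39668
2. -36.51888, -10.78362
3. 46.65476, 79.31278
4. 0.79981, -179.28675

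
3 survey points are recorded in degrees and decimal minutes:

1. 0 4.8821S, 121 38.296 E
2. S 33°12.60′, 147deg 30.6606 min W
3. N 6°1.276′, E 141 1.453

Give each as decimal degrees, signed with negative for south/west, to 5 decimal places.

1. -0.08137, 121.63827
2. -33.21000, -147.51101
3. 6.02127, 141.02422

Point 1:
  Lat: 0 + 4.8821/60 = 0.081368
  hemisphere S, so the sign is −
  Longitude: 38.296′ = 0.638267°; total 121.638267
  E ⇒ keep positive
Point 2:
  Latitude: 12.6′ = 0.210000°; total 33.210000
  S ⇒ negate
  λ: 147 + 30.6606/60 = 147.511010
  W ⇒ negate
Point 3:
  Lat: 6 + 1.276/60 = 6.021267
  N → positive
  Lon: 1.453′ = 0.024217°; total 141.024217
  E ⇒ keep positive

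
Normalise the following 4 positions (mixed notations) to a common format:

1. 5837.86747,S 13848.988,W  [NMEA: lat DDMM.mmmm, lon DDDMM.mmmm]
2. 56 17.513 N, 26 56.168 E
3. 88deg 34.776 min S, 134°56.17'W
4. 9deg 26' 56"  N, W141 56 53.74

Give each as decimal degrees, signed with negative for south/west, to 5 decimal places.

1. -58.63112, -138.81647
2. 56.29188, 26.93613
3. -88.57960, -134.93617
4. 9.44889, -141.94826

Point 1:
  φ: split at 2 digits → 58° and 37.86747′; 58 + 37.86747/60 = 58.631125
  hemisphere S, so the sign is −
  λ: split at 3 digits → 138° and 48.988′; 138 + 48.988/60 = 138.816467
  W → negative
Point 2:
  Lat: 17.513′ = 0.291883°; total 56.291883
  N → positive
  Lon: 26 + 56.168/60 = 26.936133
  E ⇒ keep positive
Point 3:
  Lat: 34.776′ = 0.579600°; total 88.579600
  S ⇒ negate
  Lon: 134 + 56.17/60 = 134.936167
  hemisphere W, so the sign is −
Point 4:
  Lat: 9 + 26/60 + 56/3600 = 9.448889
  N ⇒ keep positive
  λ: 141 + 56/60 + 53.74/3600 = 141.948261
  W ⇒ negate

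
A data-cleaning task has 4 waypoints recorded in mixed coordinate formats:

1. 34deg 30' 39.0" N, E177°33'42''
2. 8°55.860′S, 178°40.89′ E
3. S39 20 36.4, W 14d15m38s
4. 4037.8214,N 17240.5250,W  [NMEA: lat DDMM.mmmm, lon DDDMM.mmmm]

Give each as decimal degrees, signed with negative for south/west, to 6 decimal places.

Point 1:
  Lat: 30′ + 39″ = 30.65000′; 34 + 30.65000/60 = 34.5108333
  N ⇒ keep positive
  λ: 177° + 33/60 + 42/3600 = 177 + 0.550000 + 0.011667 = 177.5616667
  E ⇒ keep positive
Point 2:
  Latitude: 8 + 55.86/60 = 8.9310000
  S → negative
  Lon: 40.89′ = 0.681500°; total 178.6815000
  E ⇒ keep positive
Point 3:
  Lat: 39° + 20/60 + 36.4/3600 = 39 + 0.333333 + 0.010111 = 39.3434444
  S ⇒ negate
  Lon: 14° + 15/60 + 38/3600 = 14 + 0.250000 + 0.010556 = 14.2605556
  hemisphere W, so the sign is −
Point 4:
  φ: split at 2 digits → 40° and 37.8214′; 40 + 37.8214/60 = 40.6303567
  N ⇒ keep positive
  Lon: split at 3 digits → 172° and 40.525′; 172 + 40.525/60 = 172.6754167
  hemisphere W, so the sign is −

1. 34.510833, 177.561667
2. -8.931000, 178.681500
3. -39.343444, -14.260556
4. 40.630357, -172.675417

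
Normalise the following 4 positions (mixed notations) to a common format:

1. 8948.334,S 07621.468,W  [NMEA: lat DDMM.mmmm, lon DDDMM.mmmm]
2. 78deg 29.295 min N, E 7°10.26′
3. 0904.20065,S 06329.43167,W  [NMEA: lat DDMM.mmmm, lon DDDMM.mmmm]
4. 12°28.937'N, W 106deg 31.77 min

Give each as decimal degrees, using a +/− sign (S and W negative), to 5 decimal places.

1. -89.80557, -76.35780
2. 78.48825, 7.17100
3. -9.07001, -63.49053
4. 12.48228, -106.52950

Point 1:
  Lat: split at 2 digits → 89° and 48.334′; 89 + 48.334/60 = 89.805567
  S → negative
  Longitude: split at 3 digits → 076° and 21.468′; 76 + 21.468/60 = 76.357800
  W → negative
Point 2:
  Latitude: 29.295′ = 0.488250°; total 78.488250
  N ⇒ keep positive
  λ: 10.26′ = 0.171000°; total 7.171000
  E → positive
Point 3:
  Latitude: degrees = first 2 digits = 9, minutes = 4.20065; 9 + 4.20065/60 = 9.070011
  hemisphere S, so the sign is −
  Lon: split at 3 digits → 063° and 29.43167′; 63 + 29.43167/60 = 63.490528
  hemisphere W, so the sign is −
Point 4:
  φ: 12 + 28.937/60 = 12.482283
  N ⇒ keep positive
  λ: 31.77′ = 0.529500°; total 106.529500
  hemisphere W, so the sign is −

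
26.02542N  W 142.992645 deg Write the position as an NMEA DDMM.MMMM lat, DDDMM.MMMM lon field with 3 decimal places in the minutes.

2601.525,N / 14259.559,W

Lat: 26° + 0.025420 × 60 = 26° 1.52520′
λ: fractional part 0.992645 → 59.55870 minutes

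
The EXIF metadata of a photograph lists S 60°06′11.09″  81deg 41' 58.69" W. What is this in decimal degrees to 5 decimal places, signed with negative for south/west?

Latitude: 60° + 6/60 + 11.09/3600 = 60 + 0.100000 + 0.003081 = 60.103081
S ⇒ negate
λ: 81 + 41/60 + 58.69/3600 = 81.699636
W → negative

-60.10308, -81.69964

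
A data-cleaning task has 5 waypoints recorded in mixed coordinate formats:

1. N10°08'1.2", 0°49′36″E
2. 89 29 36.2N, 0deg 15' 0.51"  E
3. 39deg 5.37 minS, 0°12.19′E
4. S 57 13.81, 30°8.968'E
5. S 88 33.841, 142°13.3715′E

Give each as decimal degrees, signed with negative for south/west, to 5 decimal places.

1. 10.13367, 0.82667
2. 89.49339, 0.25014
3. -39.08950, 0.20317
4. -57.23017, 30.14947
5. -88.56402, 142.22286

Point 1:
  φ: 10° + 8/60 + 1.2/3600 = 10 + 0.133333 + 0.000333 = 10.133667
  N → positive
  Lon: 49′ + 36″ = 49.60000′; 0 + 49.60000/60 = 0.826667
  E ⇒ keep positive
Point 2:
  Lat: 89° + 29/60 + 36.2/3600 = 89 + 0.483333 + 0.010056 = 89.493389
  N ⇒ keep positive
  Longitude: 0 + 15/60 + 0.51/3600 = 0.250142
  E → positive
Point 3:
  φ: 39 + 5.37/60 = 39.089500
  S → negative
  λ: 0 + 12.19/60 = 0.203167
  E → positive
Point 4:
  φ: 13.81′ = 0.230167°; total 57.230167
  S ⇒ negate
  Lon: 8.968′ = 0.149467°; total 30.149467
  E → positive
Point 5:
  φ: 33.841′ = 0.564017°; total 88.564017
  S → negative
  Lon: 142 + 13.3715/60 = 142.222858
  E → positive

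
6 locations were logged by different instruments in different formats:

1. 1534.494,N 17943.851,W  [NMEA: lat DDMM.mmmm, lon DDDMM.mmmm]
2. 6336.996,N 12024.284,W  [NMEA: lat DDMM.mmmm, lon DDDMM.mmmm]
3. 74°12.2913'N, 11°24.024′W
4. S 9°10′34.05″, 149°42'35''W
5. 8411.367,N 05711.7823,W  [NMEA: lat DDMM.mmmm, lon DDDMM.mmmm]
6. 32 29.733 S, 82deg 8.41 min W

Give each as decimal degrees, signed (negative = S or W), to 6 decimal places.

1. 15.574900, -179.730850
2. 63.616600, -120.404733
3. 74.204855, -11.400400
4. -9.176125, -149.709722
5. 84.189450, -57.196372
6. -32.495550, -82.140167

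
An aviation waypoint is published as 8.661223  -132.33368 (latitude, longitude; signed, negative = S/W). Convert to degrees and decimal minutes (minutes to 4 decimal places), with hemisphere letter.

Lat: 8° + 0.661223 × 60 = 8° 39.673380′
Longitude is negative → W; |value| = 132.333680
Lon: minutes = (132.333680 − 132) × 60 = 20.020800

8° 39.6734′ N, 132° 20.0208′ W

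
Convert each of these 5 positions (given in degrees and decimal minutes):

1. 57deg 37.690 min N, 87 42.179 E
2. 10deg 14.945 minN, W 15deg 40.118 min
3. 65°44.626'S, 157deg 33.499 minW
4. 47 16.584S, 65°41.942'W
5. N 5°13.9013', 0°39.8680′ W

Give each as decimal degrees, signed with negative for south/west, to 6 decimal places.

Point 1:
  Lat: 37.69′ = 0.628167°; total 57.6281667
  N → positive
  Longitude: 87 + 42.179/60 = 87.7029833
  E → positive
Point 2:
  φ: 14.945′ = 0.249083°; total 10.2490833
  N ⇒ keep positive
  Lon: 40.118′ = 0.668633°; total 15.6686333
  W ⇒ negate
Point 3:
  φ: 44.626′ = 0.743767°; total 65.7437667
  S → negative
  Lon: 33.499′ = 0.558317°; total 157.5583167
  W ⇒ negate
Point 4:
  φ: 16.584′ = 0.276400°; total 47.2764000
  hemisphere S, so the sign is −
  λ: 41.942′ = 0.699033°; total 65.6990333
  W → negative
Point 5:
  Latitude: 13.9013′ = 0.231688°; total 5.2316883
  N → positive
  Lon: 0 + 39.868/60 = 0.6644667
  hemisphere W, so the sign is −

1. 57.628167, 87.702983
2. 10.249083, -15.668633
3. -65.743767, -157.558317
4. -47.276400, -65.699033
5. 5.231688, -0.664467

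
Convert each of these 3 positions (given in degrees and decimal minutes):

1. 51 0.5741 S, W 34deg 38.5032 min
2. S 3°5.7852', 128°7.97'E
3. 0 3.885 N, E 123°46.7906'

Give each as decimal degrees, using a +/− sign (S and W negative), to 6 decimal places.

Point 1:
  Latitude: 51 + 0.5741/60 = 51.0095683
  S ⇒ negate
  Lon: 34 + 38.5032/60 = 34.6417200
  W ⇒ negate
Point 2:
  Latitude: 5.7852′ = 0.096420°; total 3.0964200
  S ⇒ negate
  Longitude: 128 + 7.97/60 = 128.1328333
  E ⇒ keep positive
Point 3:
  Latitude: 3.885′ = 0.064750°; total 0.0647500
  N ⇒ keep positive
  λ: 46.7906′ = 0.779843°; total 123.7798433
  E ⇒ keep positive

1. -51.009568, -34.641720
2. -3.096420, 128.132833
3. 0.064750, 123.779843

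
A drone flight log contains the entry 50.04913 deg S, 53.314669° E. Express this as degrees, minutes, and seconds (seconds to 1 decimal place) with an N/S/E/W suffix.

50°02′56.9″ S, 53°18′52.8″ E

Latitude: 0.049130° → 2.94780′; 0.94780 × 60 = 56.868″
Lon: 0.314669 × 60 = 18.88014′ → 18′, remainder × 60 = 52.808″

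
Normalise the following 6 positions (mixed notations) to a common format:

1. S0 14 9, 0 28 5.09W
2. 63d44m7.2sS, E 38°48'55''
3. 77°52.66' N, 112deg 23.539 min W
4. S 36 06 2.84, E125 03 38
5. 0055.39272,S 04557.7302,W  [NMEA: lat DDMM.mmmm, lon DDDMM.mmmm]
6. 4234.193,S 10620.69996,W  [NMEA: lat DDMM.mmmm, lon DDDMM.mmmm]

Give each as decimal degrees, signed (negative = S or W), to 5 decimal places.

Point 1:
  Lat: 0 + 14/60 + 9/3600 = 0.235833
  S ⇒ negate
  λ: 28′ + 5.09″ = 28.08483′; 0 + 28.08483/60 = 0.468081
  hemisphere W, so the sign is −
Point 2:
  φ: 63 + 44/60 + 7.2/3600 = 63.735333
  S → negative
  Lon: 38° + 48/60 + 55/3600 = 38 + 0.800000 + 0.015278 = 38.815278
  E ⇒ keep positive
Point 3:
  Lat: 52.66′ = 0.877667°; total 77.877667
  N ⇒ keep positive
  Longitude: 112 + 23.539/60 = 112.392317
  W ⇒ negate
Point 4:
  Latitude: 6′ + 2.84″ = 6.04733′; 36 + 6.04733/60 = 36.100789
  hemisphere S, so the sign is −
  λ: 3′ + 38″ = 3.63333′; 125 + 3.63333/60 = 125.060556
  E → positive
Point 5:
  Latitude: split at 2 digits → 00° and 55.39272′; 0 + 55.39272/60 = 0.923212
  S → negative
  λ: split at 3 digits → 045° and 57.7302′; 45 + 57.7302/60 = 45.962170
  W → negative
Point 6:
  φ: split at 2 digits → 42° and 34.193′; 42 + 34.193/60 = 42.569883
  S ⇒ negate
  Longitude: degrees = first 3 digits = 106, minutes = 20.69996; 106 + 20.69996/60 = 106.344999
  hemisphere W, so the sign is −

1. -0.23583, -0.46808
2. -63.73533, 38.81528
3. 77.87767, -112.39232
4. -36.10079, 125.06056
5. -0.92321, -45.96217
6. -42.56988, -106.34500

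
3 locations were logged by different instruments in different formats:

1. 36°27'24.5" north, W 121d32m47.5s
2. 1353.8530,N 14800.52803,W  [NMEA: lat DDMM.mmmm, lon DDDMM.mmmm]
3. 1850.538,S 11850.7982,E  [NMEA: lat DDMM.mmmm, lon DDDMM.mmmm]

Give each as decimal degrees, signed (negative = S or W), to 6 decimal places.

Point 1:
  φ: 36° + 27/60 + 24.5/3600 = 36 + 0.450000 + 0.006806 = 36.4568056
  N ⇒ keep positive
  λ: 121 + 32/60 + 47.5/3600 = 121.5465278
  hemisphere W, so the sign is −
Point 2:
  Lat: degrees = first 2 digits = 13, minutes = 53.853; 13 + 53.853/60 = 13.8975500
  N → positive
  λ: degrees = first 3 digits = 148, minutes = 0.52803; 148 + 0.52803/60 = 148.0088005
  W ⇒ negate
Point 3:
  Lat: degrees = first 2 digits = 18, minutes = 50.538; 18 + 50.538/60 = 18.8423000
  hemisphere S, so the sign is −
  Lon: split at 3 digits → 118° and 50.7982′; 118 + 50.7982/60 = 118.8466367
  E ⇒ keep positive

1. 36.456806, -121.546528
2. 13.897550, -148.008801
3. -18.842300, 118.846637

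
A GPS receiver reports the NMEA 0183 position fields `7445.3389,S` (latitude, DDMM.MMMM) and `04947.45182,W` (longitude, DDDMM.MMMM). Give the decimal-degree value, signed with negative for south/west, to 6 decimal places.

-74.755648, -49.790864

Latitude: split at 2 digits → 74° and 45.3389′; 74 + 45.3389/60 = 74.7556483
S → negative
Longitude: degrees = first 3 digits = 49, minutes = 47.45182; 49 + 47.45182/60 = 49.7908637
W ⇒ negate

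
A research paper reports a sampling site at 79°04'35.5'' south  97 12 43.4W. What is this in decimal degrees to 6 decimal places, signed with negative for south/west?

φ: 79 + 4/60 + 35.5/3600 = 79.0765278
hemisphere S, so the sign is −
Lon: 97 + 12/60 + 43.4/3600 = 97.2120556
hemisphere W, so the sign is −

-79.076528, -97.212056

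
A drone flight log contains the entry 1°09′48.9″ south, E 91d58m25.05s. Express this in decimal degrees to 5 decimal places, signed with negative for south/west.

-1.16358, 91.97363

Lat: 1 + 9/60 + 48.9/3600 = 1.163583
S ⇒ negate
Lon: 91 + 58/60 + 25.05/3600 = 91.973625
E ⇒ keep positive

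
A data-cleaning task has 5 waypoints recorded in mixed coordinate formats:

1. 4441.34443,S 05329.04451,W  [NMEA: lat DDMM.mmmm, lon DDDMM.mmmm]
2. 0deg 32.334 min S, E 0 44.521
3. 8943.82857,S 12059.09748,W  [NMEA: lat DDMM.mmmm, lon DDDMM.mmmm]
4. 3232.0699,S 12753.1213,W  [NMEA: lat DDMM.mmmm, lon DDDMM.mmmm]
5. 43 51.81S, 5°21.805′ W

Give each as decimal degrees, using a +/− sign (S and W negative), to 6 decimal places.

1. -44.689074, -53.484075
2. -0.538900, 0.742017
3. -89.730476, -120.984958
4. -32.534498, -127.885355
5. -43.863500, -5.363417

Point 1:
  φ: split at 2 digits → 44° and 41.34443′; 44 + 41.34443/60 = 44.6890738
  S ⇒ negate
  λ: degrees = first 3 digits = 53, minutes = 29.04451; 53 + 29.04451/60 = 53.4840752
  hemisphere W, so the sign is −
Point 2:
  φ: 0 + 32.334/60 = 0.5389000
  S ⇒ negate
  Longitude: 44.521′ = 0.742017°; total 0.7420167
  E ⇒ keep positive
Point 3:
  φ: split at 2 digits → 89° and 43.82857′; 89 + 43.82857/60 = 89.7304762
  S ⇒ negate
  Longitude: degrees = first 3 digits = 120, minutes = 59.09748; 120 + 59.09748/60 = 120.9849580
  hemisphere W, so the sign is −
Point 4:
  φ: degrees = first 2 digits = 32, minutes = 32.0699; 32 + 32.0699/60 = 32.5344983
  S ⇒ negate
  λ: split at 3 digits → 127° and 53.1213′; 127 + 53.1213/60 = 127.8853550
  W ⇒ negate
Point 5:
  Lat: 51.81′ = 0.863500°; total 43.8635000
  S → negative
  λ: 21.805′ = 0.363417°; total 5.3634167
  W ⇒ negate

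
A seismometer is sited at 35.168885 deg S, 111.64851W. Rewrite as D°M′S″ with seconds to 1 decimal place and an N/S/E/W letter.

φ: whole degrees 35; 10.13310′ → 10′ and 7.986″
λ: whole degrees 111; 38.91060′ → 38′ and 54.636″

35°10′8.0″ S, 111°38′54.6″ W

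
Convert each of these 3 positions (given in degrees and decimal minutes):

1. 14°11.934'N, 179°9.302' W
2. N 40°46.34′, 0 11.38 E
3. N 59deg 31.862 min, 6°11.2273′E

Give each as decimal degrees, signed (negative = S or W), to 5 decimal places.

1. 14.19890, -179.15503
2. 40.77233, 0.18967
3. 59.53103, 6.18712

Point 1:
  Lat: 14 + 11.934/60 = 14.198900
  N ⇒ keep positive
  Lon: 9.302′ = 0.155033°; total 179.155033
  W ⇒ negate
Point 2:
  Latitude: 40 + 46.34/60 = 40.772333
  N → positive
  λ: 0 + 11.38/60 = 0.189667
  E ⇒ keep positive
Point 3:
  Latitude: 31.862′ = 0.531033°; total 59.531033
  N ⇒ keep positive
  λ: 6 + 11.2273/60 = 6.187122
  E → positive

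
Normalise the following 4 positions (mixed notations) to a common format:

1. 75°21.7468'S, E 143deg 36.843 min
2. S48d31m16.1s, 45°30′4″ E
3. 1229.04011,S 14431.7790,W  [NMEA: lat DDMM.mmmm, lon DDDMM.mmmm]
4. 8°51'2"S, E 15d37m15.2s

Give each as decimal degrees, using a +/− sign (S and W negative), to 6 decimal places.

1. -75.362447, 143.614050
2. -48.521139, 45.501111
3. -12.484002, -144.529650
4. -8.850556, 15.620889

Point 1:
  Lat: 21.7468′ = 0.362447°; total 75.3624467
  S → negative
  λ: 36.843′ = 0.614050°; total 143.6140500
  E ⇒ keep positive
Point 2:
  Lat: 31′ + 16.1″ = 31.26833′; 48 + 31.26833/60 = 48.5211389
  S → negative
  Lon: 45 + 30/60 + 4/3600 = 45.5011111
  E ⇒ keep positive
Point 3:
  Lat: degrees = first 2 digits = 12, minutes = 29.04011; 12 + 29.04011/60 = 12.4840018
  hemisphere S, so the sign is −
  Longitude: split at 3 digits → 144° and 31.779′; 144 + 31.779/60 = 144.5296500
  W → negative
Point 4:
  Lat: 8 + 51/60 + 2/3600 = 8.8505556
  hemisphere S, so the sign is −
  Lon: 15 + 37/60 + 15.2/3600 = 15.6208889
  E → positive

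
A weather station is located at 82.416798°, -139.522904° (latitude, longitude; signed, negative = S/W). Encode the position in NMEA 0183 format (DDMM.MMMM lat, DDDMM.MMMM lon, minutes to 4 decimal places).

φ: minutes = (82.416798 − 82) × 60 = 25.007880
Longitude is negative → W; |value| = 139.522904
Lon: fractional part 0.522904 → 31.374240 minutes

8225.0079,N / 13931.3742,W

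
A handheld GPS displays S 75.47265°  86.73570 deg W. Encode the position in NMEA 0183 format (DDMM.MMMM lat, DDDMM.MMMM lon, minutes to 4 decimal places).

7528.3590,S / 08644.1420,W

Lat: fractional part 0.472650 → 28.359000 minutes
Longitude: minutes = (86.735700 − 86) × 60 = 44.142000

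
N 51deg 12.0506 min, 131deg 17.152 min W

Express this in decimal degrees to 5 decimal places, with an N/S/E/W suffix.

51.20084° N, 131.28587° W

Latitude: 12.0506′ = 0.200843°; total 51.200843
Longitude: 131 + 17.152/60 = 131.285867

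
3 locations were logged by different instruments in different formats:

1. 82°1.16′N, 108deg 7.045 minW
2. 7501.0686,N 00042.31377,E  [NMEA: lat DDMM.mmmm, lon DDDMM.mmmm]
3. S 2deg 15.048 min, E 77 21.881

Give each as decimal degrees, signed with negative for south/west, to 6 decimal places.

1. 82.019333, -108.117417
2. 75.017810, 0.705230
3. -2.250800, 77.364683

Point 1:
  φ: 1.16′ = 0.019333°; total 82.0193333
  N ⇒ keep positive
  λ: 7.045′ = 0.117417°; total 108.1174167
  hemisphere W, so the sign is −
Point 2:
  Latitude: split at 2 digits → 75° and 1.0686′; 75 + 1.0686/60 = 75.0178100
  N → positive
  Lon: degrees = first 3 digits = 0, minutes = 42.31377; 0 + 42.31377/60 = 0.7052295
  E ⇒ keep positive
Point 3:
  φ: 2 + 15.048/60 = 2.2508000
  S ⇒ negate
  Longitude: 77 + 21.881/60 = 77.3646833
  E ⇒ keep positive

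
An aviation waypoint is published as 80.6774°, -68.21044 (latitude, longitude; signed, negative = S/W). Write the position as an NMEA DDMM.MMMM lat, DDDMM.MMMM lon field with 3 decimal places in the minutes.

8040.644,N / 06812.626,W

Latitude: fractional part 0.677400 → 40.64400 minutes
Longitude is negative → W; |value| = 68.210440
λ: minutes = (68.210440 − 68) × 60 = 12.62640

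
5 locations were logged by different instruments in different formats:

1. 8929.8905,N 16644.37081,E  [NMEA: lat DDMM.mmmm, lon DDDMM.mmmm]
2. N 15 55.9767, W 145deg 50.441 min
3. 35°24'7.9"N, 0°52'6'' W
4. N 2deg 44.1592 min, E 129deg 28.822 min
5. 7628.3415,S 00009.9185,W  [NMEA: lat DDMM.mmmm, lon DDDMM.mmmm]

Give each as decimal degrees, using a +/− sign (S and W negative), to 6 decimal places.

1. 89.498175, 166.739514
2. 15.932945, -145.840683
3. 35.402194, -0.868333
4. 2.735987, 129.480367
5. -76.472358, -0.165308

Point 1:
  φ: split at 2 digits → 89° and 29.8905′; 89 + 29.8905/60 = 89.4981750
  N ⇒ keep positive
  Lon: split at 3 digits → 166° and 44.37081′; 166 + 44.37081/60 = 166.7395135
  E ⇒ keep positive
Point 2:
  φ: 15 + 55.9767/60 = 15.9329450
  N ⇒ keep positive
  Lon: 50.441′ = 0.840683°; total 145.8406833
  hemisphere W, so the sign is −
Point 3:
  φ: 24′ + 7.9″ = 24.13167′; 35 + 24.13167/60 = 35.4021944
  N ⇒ keep positive
  λ: 0 + 52/60 + 6/3600 = 0.8683333
  W ⇒ negate
Point 4:
  Lat: 44.1592′ = 0.735987°; total 2.7359867
  N → positive
  λ: 28.822′ = 0.480367°; total 129.4803667
  E ⇒ keep positive
Point 5:
  Lat: split at 2 digits → 76° and 28.3415′; 76 + 28.3415/60 = 76.4723583
  S ⇒ negate
  Longitude: split at 3 digits → 000° and 9.9185′; 0 + 9.9185/60 = 0.1653083
  hemisphere W, so the sign is −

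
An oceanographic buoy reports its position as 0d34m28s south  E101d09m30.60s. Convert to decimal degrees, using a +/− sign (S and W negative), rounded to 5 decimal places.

-0.57444, 101.15850

Latitude: 0 + 34/60 + 28/3600 = 0.574444
S → negative
Lon: 101 + 9/60 + 30.6/3600 = 101.158500
E → positive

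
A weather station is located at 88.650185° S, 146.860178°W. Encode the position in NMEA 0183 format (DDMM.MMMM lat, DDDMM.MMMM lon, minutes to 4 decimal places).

Latitude: 88° + 0.650185 × 60 = 88° 39.011100′
Lon: minutes = (146.860178 − 146) × 60 = 51.610680

8839.0111,S / 14651.6107,W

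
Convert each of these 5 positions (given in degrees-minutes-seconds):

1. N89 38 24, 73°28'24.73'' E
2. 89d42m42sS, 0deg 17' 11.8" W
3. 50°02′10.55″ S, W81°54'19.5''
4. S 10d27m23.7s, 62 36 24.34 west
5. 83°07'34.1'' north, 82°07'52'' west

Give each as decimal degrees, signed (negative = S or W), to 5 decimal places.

Point 1:
  Lat: 38′ + 24″ = 38.40000′; 89 + 38.40000/60 = 89.640000
  N → positive
  Lon: 28′ + 24.73″ = 28.41217′; 73 + 28.41217/60 = 73.473536
  E ⇒ keep positive
Point 2:
  Latitude: 42′ + 42″ = 42.70000′; 89 + 42.70000/60 = 89.711667
  S ⇒ negate
  Longitude: 0° + 17/60 + 11.8/3600 = 0 + 0.283333 + 0.003278 = 0.286611
  W → negative
Point 3:
  Latitude: 2′ + 10.55″ = 2.17583′; 50 + 2.17583/60 = 50.036264
  hemisphere S, so the sign is −
  Lon: 81 + 54/60 + 19.5/3600 = 81.905417
  W ⇒ negate
Point 4:
  φ: 10 + 27/60 + 23.7/3600 = 10.456583
  S → negative
  Lon: 62° + 36/60 + 24.34/3600 = 62 + 0.600000 + 0.006761 = 62.606761
  W ⇒ negate
Point 5:
  φ: 83 + 7/60 + 34.1/3600 = 83.126139
  N ⇒ keep positive
  Lon: 82 + 7/60 + 52/3600 = 82.131111
  W → negative

1. 89.64000, 73.47354
2. -89.71167, -0.28661
3. -50.03626, -81.90542
4. -10.45658, -62.60676
5. 83.12614, -82.13111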